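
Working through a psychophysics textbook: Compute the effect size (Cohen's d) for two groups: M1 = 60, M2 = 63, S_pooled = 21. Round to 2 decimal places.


Cohen's d = (M1 - M2) / S_pooled
= (60 - 63) / 21
= -3 / 21
= -0.14


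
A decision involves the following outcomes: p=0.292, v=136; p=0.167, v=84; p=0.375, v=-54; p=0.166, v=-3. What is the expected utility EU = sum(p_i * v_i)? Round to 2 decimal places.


EU = sum(p_i * v_i)
0.292 * 136 = 39.712
0.167 * 84 = 14.028
0.375 * -54 = -20.25
0.166 * -3 = -0.498
EU = 39.712 + 14.028 + -20.25 + -0.498
= 32.99


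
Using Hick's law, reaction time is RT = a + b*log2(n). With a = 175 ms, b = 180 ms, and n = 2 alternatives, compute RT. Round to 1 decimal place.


RT = 175 + 180 * log2(2)
log2(2) = 1.0
RT = 175 + 180 * 1.0
= 175 + 180.0
= 355.0 ms


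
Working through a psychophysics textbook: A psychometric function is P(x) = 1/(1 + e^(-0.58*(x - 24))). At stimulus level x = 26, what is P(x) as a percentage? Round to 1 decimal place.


P(x) = 1/(1 + e^(-0.58*(26 - 24)))
Exponent = -0.58 * 2 = -1.16
e^(-1.16) = 0.313486
P = 1/(1 + 0.313486) = 0.761333
Percentage = 76.1


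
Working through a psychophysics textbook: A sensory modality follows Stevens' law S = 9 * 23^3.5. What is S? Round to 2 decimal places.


S = 9 * 23^3.5
23^3.5 = 58350.8821
S = 9 * 58350.8821
= 525157.94


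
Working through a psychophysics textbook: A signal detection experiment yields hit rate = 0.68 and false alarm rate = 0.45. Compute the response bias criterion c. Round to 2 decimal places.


c = -0.5 * (z(HR) + z(FAR))
z(0.68) = 0.4677
z(0.45) = -0.1257
c = -0.5 * (0.4677 + -0.1257)
= -0.5 * 0.342
= -0.17


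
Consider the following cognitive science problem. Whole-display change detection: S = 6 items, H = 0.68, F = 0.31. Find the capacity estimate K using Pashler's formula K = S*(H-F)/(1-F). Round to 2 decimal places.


K = S * (H - F) / (1 - F)
H - F = 0.37
1 - F = 0.69
K = 6 * 0.37 / 0.69
= 3.22


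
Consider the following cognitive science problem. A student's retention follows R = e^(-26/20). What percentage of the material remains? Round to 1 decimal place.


R = e^(-t/S)
-t/S = -26/20 = -1.3
R = e^(-1.3) = 0.272532
Percentage = 0.272532 * 100
= 27.3


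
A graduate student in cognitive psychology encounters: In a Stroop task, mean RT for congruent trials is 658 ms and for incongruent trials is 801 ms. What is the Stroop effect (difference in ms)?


Stroop effect = RT(incongruent) - RT(congruent)
= 801 - 658
= 143 ms


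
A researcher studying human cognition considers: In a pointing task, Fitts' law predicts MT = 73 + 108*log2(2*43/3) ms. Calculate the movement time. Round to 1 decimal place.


MT = 73 + 108 * log2(2*43/3)
2D/W = 28.666667
log2(28.666667) = 4.8413
MT = 73 + 108 * 4.8413
= 595.9 ms


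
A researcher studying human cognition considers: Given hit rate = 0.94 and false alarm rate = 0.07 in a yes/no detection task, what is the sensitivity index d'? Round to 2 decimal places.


d' = z(HR) - z(FAR)
z(0.94) = 1.5548
z(0.07) = -1.4758
d' = 1.5548 - -1.4758
= 3.03


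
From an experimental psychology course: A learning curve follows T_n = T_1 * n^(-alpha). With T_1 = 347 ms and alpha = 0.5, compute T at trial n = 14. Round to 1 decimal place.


T_n = 347 * 14^(-0.5)
14^(-0.5) = 0.267261
T_n = 347 * 0.267261
= 92.7 ms


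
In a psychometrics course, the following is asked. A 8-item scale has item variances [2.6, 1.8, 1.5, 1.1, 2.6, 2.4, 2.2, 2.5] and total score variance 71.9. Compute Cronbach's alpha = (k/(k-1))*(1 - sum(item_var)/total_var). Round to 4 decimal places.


alpha = (k/(k-1)) * (1 - sum(s_i^2)/s_total^2)
sum(item variances) = 16.7
k/(k-1) = 8/7 = 1.142857
1 - 16.7/71.9 = 1 - 0.232267 = 0.767733
alpha = 1.142857 * 0.767733
= 0.8774


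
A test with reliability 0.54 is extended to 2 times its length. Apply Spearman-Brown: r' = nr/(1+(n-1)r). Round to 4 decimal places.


r_new = n*r / (1 + (n-1)*r)
Numerator = 2 * 0.54 = 1.08
Denominator = 1 + 1 * 0.54 = 1.54
r_new = 1.08 / 1.54
= 0.7013


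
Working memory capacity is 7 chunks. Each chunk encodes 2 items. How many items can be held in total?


Total items = chunks * items_per_chunk
= 7 * 2
= 14


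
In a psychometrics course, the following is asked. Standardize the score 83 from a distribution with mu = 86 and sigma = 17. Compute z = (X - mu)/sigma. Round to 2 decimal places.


z = (X - mu) / sigma
= (83 - 86) / 17
= -3 / 17
= -0.18


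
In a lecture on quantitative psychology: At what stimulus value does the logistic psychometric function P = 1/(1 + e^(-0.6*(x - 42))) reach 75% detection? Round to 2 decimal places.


At P = 0.75: 0.75 = 1/(1 + e^(-k*(x-x0)))
Solving: e^(-k*(x-x0)) = 1/3
x = x0 + ln(3)/k
ln(3) = 1.0986
x = 42 + 1.0986/0.6
= 42 + 1.831
= 43.83


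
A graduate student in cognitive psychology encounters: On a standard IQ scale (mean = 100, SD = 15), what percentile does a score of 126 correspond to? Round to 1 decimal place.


z = (IQ - mean) / SD
z = (126 - 100) / 15 = 1.7333
Percentile = Phi(1.7333) * 100
Phi(1.7333) = 0.958479
= 95.8


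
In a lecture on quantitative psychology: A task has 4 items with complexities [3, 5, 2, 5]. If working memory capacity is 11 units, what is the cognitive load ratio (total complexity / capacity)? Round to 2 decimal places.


Total complexity = 3 + 5 + 2 + 5 = 15
Load = total / capacity = 15 / 11
= 1.36


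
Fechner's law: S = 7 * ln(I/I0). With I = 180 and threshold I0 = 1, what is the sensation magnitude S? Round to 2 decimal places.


S = 7 * ln(180/1)
I/I0 = 180.0
ln(180.0) = 5.193
S = 7 * 5.193
= 36.35


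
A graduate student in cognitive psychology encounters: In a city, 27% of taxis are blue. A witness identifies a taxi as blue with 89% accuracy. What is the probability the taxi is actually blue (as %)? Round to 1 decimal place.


P(blue | says blue) = P(says blue | blue)*P(blue) / [P(says blue | blue)*P(blue) + P(says blue | not blue)*P(not blue)]
Numerator = 0.89 * 0.27 = 0.2403
False identification = 0.11 * 0.73 = 0.0803
P = 0.2403 / (0.2403 + 0.0803)
= 0.2403 / 0.3206
As percentage = 75.0


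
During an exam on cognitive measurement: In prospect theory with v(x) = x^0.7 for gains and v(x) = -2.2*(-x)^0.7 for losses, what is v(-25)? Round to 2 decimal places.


Since x = -25 < 0, use v(x) = -lambda*(-x)^alpha
(-x) = 25
25^0.7 = 9.5183
v(-25) = -2.2 * 9.5183
= -20.94


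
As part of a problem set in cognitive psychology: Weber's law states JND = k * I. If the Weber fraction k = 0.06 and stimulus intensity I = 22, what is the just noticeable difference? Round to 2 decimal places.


JND = k * I
JND = 0.06 * 22
= 1.32


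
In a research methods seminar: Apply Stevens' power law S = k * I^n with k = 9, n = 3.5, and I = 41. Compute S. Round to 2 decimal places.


S = 9 * 41^3.5
41^3.5 = 441309.7256
S = 9 * 441309.7256
= 3971787.53


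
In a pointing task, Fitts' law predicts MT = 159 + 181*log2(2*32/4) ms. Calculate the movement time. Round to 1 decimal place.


MT = 159 + 181 * log2(2*32/4)
2D/W = 16.0
log2(16.0) = 4.0
MT = 159 + 181 * 4.0
= 883.0 ms


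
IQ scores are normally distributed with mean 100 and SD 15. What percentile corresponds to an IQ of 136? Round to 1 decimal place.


z = (IQ - mean) / SD
z = (136 - 100) / 15 = 2.4
Percentile = Phi(2.4) * 100
Phi(2.4) = 0.991802
= 99.2


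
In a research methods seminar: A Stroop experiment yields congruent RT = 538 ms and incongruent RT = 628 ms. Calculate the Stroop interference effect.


Stroop effect = RT(incongruent) - RT(congruent)
= 628 - 538
= 90 ms


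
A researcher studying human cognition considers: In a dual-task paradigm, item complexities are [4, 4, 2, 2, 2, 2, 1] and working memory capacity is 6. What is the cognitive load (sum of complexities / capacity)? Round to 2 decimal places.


Total complexity = 4 + 4 + 2 + 2 + 2 + 2 + 1 = 17
Load = total / capacity = 17 / 6
= 2.83


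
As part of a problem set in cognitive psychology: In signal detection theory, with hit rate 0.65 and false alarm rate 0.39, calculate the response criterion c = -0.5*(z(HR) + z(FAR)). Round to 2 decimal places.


c = -0.5 * (z(HR) + z(FAR))
z(0.65) = 0.3853
z(0.39) = -0.2793
c = -0.5 * (0.3853 + -0.2793)
= -0.5 * 0.106
= -0.05


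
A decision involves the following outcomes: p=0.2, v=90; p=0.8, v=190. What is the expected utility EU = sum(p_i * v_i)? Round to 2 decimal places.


EU = sum(p_i * v_i)
0.2 * 90 = 18.0
0.8 * 190 = 152.0
EU = 18.0 + 152.0
= 170.00


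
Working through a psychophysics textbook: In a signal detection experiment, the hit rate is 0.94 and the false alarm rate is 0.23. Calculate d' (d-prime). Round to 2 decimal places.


d' = z(HR) - z(FAR)
z(0.94) = 1.5548
z(0.23) = -0.7388
d' = 1.5548 - -0.7388
= 2.29


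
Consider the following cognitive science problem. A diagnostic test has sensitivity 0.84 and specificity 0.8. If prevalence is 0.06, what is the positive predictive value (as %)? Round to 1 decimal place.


PPV = (sens * prev) / (sens * prev + (1-spec) * (1-prev))
Numerator = 0.84 * 0.06 = 0.0504
P(positive and no disease) = (1 - spec) * (1 - prev) = (1 - 0.8) * (1 - 0.06) = 0.188
Denominator = 0.0504 + 0.188 = 0.2384
PPV = 0.0504 / 0.2384 = 0.211409
As percentage = 21.1


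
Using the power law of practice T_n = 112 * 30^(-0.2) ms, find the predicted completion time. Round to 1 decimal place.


T_n = 112 * 30^(-0.2)
30^(-0.2) = 0.506496
T_n = 112 * 0.506496
= 56.7 ms


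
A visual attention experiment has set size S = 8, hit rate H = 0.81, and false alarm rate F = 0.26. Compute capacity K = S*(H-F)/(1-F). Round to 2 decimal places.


K = S * (H - F) / (1 - F)
H - F = 0.55
1 - F = 0.74
K = 8 * 0.55 / 0.74
= 5.95


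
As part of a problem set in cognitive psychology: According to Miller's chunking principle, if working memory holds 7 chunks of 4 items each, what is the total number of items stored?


Total items = chunks * items_per_chunk
= 7 * 4
= 28


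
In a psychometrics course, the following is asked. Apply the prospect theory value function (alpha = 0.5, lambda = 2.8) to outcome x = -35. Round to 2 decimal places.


Since x = -35 < 0, use v(x) = -lambda*(-x)^alpha
(-x) = 35
35^0.5 = 5.9161
v(-35) = -2.8 * 5.9161
= -16.57


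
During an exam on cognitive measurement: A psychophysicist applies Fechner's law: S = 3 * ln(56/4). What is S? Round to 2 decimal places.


S = 3 * ln(56/4)
I/I0 = 14.0
ln(14.0) = 2.6391
S = 3 * 2.6391
= 7.92


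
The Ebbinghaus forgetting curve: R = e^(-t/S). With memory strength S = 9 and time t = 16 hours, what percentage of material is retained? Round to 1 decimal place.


R = e^(-t/S)
-t/S = -16/9 = -1.777778
R = e^(-1.777778) = 0.169013
Percentage = 0.169013 * 100
= 16.9


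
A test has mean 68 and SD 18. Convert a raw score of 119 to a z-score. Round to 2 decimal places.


z = (X - mu) / sigma
= (119 - 68) / 18
= 51 / 18
= 2.83


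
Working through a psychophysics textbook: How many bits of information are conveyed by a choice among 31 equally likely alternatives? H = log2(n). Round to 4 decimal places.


H = log2(n)
H = log2(31)
= 4.9542


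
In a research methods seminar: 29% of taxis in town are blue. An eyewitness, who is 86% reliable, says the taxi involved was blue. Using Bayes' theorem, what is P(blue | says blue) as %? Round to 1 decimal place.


P(blue | says blue) = P(says blue | blue)*P(blue) / [P(says blue | blue)*P(blue) + P(says blue | not blue)*P(not blue)]
Numerator = 0.86 * 0.29 = 0.2494
False identification = 0.14 * 0.71 = 0.0994
P = 0.2494 / (0.2494 + 0.0994)
= 0.2494 / 0.3488
As percentage = 71.5


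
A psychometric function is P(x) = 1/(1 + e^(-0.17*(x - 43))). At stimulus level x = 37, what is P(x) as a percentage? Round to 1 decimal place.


P(x) = 1/(1 + e^(-0.17*(37 - 43)))
Exponent = -0.17 * -6 = 1.02
e^(1.02) = 2.773195
P = 1/(1 + 2.773195) = 0.265027
Percentage = 26.5


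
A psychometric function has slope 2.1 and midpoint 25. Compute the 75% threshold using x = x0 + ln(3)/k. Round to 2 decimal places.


At P = 0.75: 0.75 = 1/(1 + e^(-k*(x-x0)))
Solving: e^(-k*(x-x0)) = 1/3
x = x0 + ln(3)/k
ln(3) = 1.0986
x = 25 + 1.0986/2.1
= 25 + 0.5231
= 25.52


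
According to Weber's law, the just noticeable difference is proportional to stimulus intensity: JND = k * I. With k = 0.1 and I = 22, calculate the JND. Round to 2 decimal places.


JND = k * I
JND = 0.1 * 22
= 2.20


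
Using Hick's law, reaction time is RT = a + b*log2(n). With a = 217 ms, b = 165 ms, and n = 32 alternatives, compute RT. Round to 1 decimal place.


RT = 217 + 165 * log2(32)
log2(32) = 5.0
RT = 217 + 165 * 5.0
= 217 + 825.0
= 1042.0 ms


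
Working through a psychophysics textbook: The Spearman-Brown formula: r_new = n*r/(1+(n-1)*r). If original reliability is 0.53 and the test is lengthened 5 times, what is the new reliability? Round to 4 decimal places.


r_new = n*r / (1 + (n-1)*r)
Numerator = 5 * 0.53 = 2.65
Denominator = 1 + 4 * 0.53 = 3.12
r_new = 2.65 / 3.12
= 0.8494


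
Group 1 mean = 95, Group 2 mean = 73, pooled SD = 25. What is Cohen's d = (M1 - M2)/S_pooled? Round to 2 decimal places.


Cohen's d = (M1 - M2) / S_pooled
= (95 - 73) / 25
= 22 / 25
= 0.88


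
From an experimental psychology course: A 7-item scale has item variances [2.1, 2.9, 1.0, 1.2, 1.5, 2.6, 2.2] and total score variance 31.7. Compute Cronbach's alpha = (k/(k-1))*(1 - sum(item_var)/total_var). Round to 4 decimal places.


alpha = (k/(k-1)) * (1 - sum(s_i^2)/s_total^2)
sum(item variances) = 13.5
k/(k-1) = 7/6 = 1.166667
1 - 13.5/31.7 = 1 - 0.425868 = 0.574132
alpha = 1.166667 * 0.574132
= 0.6698


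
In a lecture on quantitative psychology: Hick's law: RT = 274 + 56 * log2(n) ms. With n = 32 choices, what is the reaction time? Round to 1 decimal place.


RT = 274 + 56 * log2(32)
log2(32) = 5.0
RT = 274 + 56 * 5.0
= 274 + 280.0
= 554.0 ms


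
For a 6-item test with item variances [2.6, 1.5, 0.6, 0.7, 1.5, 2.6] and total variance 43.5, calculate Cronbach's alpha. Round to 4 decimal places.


alpha = (k/(k-1)) * (1 - sum(s_i^2)/s_total^2)
sum(item variances) = 9.5
k/(k-1) = 6/5 = 1.2
1 - 9.5/43.5 = 1 - 0.218391 = 0.781609
alpha = 1.2 * 0.781609
= 0.9379


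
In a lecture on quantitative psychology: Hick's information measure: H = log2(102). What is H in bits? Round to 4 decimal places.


H = log2(n)
H = log2(102)
= 6.6724


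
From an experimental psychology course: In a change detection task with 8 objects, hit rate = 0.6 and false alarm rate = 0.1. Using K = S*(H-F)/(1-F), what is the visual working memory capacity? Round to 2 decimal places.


K = S * (H - F) / (1 - F)
H - F = 0.5
1 - F = 0.9
K = 8 * 0.5 / 0.9
= 4.44


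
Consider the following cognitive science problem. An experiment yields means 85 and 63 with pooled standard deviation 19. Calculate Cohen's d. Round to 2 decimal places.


Cohen's d = (M1 - M2) / S_pooled
= (85 - 63) / 19
= 22 / 19
= 1.16


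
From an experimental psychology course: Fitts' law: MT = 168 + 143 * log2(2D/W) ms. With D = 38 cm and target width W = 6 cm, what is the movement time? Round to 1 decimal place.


MT = 168 + 143 * log2(2*38/6)
2D/W = 12.666667
log2(12.666667) = 3.663
MT = 168 + 143 * 3.663
= 691.8 ms


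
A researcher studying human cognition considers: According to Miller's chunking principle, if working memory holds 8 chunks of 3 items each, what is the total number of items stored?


Total items = chunks * items_per_chunk
= 8 * 3
= 24


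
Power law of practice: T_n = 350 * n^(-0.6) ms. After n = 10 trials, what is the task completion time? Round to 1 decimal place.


T_n = 350 * 10^(-0.6)
10^(-0.6) = 0.251189
T_n = 350 * 0.251189
= 87.9 ms


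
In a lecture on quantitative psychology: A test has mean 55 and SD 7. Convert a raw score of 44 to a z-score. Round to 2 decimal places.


z = (X - mu) / sigma
= (44 - 55) / 7
= -11 / 7
= -1.57


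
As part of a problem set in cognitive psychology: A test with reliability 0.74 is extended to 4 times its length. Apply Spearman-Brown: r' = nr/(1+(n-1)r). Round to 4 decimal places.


r_new = n*r / (1 + (n-1)*r)
Numerator = 4 * 0.74 = 2.96
Denominator = 1 + 3 * 0.74 = 3.22
r_new = 2.96 / 3.22
= 0.9193


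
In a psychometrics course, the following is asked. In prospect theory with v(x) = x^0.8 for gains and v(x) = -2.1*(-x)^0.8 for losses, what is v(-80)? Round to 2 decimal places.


Since x = -80 < 0, use v(x) = -lambda*(-x)^alpha
(-x) = 80
80^0.8 = 33.3021
v(-80) = -2.1 * 33.3021
= -69.93


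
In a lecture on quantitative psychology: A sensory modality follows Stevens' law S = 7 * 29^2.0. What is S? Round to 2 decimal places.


S = 7 * 29^2.0
29^2.0 = 841.0
S = 7 * 841.0
= 5887.00


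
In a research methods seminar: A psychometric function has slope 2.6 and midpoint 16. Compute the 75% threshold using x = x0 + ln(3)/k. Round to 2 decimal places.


At P = 0.75: 0.75 = 1/(1 + e^(-k*(x-x0)))
Solving: e^(-k*(x-x0)) = 1/3
x = x0 + ln(3)/k
ln(3) = 1.0986
x = 16 + 1.0986/2.6
= 16 + 0.4225
= 16.42


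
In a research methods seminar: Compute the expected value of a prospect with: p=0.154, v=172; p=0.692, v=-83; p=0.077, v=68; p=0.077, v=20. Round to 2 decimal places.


EU = sum(p_i * v_i)
0.154 * 172 = 26.488
0.692 * -83 = -57.436
0.077 * 68 = 5.236
0.077 * 20 = 1.54
EU = 26.488 + -57.436 + 5.236 + 1.54
= -24.17


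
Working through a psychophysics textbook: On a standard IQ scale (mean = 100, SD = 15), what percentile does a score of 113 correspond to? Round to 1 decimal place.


z = (IQ - mean) / SD
z = (113 - 100) / 15 = 0.8667
Percentile = Phi(0.8667) * 100
Phi(0.8667) = 0.806947
= 80.7


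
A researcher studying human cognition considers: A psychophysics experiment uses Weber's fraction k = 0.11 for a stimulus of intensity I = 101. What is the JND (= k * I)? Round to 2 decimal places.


JND = k * I
JND = 0.11 * 101
= 11.11


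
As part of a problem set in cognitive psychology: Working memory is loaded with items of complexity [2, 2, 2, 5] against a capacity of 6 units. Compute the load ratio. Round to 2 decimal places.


Total complexity = 2 + 2 + 2 + 5 = 11
Load = total / capacity = 11 / 6
= 1.83


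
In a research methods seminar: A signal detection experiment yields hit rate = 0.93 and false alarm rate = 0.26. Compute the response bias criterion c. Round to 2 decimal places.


c = -0.5 * (z(HR) + z(FAR))
z(0.93) = 1.4758
z(0.26) = -0.6433
c = -0.5 * (1.4758 + -0.6433)
= -0.5 * 0.8325
= -0.42


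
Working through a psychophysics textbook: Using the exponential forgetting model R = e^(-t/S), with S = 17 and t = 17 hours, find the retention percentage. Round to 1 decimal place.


R = e^(-t/S)
-t/S = -17/17 = -1.0
R = e^(-1.0) = 0.367879
Percentage = 0.367879 * 100
= 36.8


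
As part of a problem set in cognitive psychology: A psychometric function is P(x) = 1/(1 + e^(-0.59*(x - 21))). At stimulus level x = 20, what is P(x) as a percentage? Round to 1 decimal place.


P(x) = 1/(1 + e^(-0.59*(20 - 21)))
Exponent = -0.59 * -1 = 0.59
e^(0.59) = 1.803988
P = 1/(1 + 1.803988) = 0.356635
Percentage = 35.7


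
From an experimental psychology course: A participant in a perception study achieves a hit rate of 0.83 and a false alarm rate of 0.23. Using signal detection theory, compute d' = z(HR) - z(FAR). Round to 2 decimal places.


d' = z(HR) - z(FAR)
z(0.83) = 0.9542
z(0.23) = -0.7388
d' = 0.9542 - -0.7388
= 1.69


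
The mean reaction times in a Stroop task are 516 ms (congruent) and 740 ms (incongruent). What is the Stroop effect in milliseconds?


Stroop effect = RT(incongruent) - RT(congruent)
= 740 - 516
= 224 ms


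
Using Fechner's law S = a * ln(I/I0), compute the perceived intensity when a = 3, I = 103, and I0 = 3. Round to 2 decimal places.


S = 3 * ln(103/3)
I/I0 = 34.333333
ln(34.333333) = 3.5361
S = 3 * 3.5361
= 10.61


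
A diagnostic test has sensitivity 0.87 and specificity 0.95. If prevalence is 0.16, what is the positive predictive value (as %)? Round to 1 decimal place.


PPV = (sens * prev) / (sens * prev + (1-spec) * (1-prev))
Numerator = 0.87 * 0.16 = 0.1392
P(positive and no disease) = (1 - spec) * (1 - prev) = (1 - 0.95) * (1 - 0.16) = 0.042
Denominator = 0.1392 + 0.042 = 0.1812
PPV = 0.1392 / 0.1812 = 0.768212
As percentage = 76.8


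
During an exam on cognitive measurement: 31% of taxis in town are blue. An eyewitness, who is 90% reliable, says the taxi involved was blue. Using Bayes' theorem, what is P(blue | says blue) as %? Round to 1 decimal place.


P(blue | says blue) = P(says blue | blue)*P(blue) / [P(says blue | blue)*P(blue) + P(says blue | not blue)*P(not blue)]
Numerator = 0.9 * 0.31 = 0.279
False identification = 0.1 * 0.69 = 0.069
P = 0.279 / (0.279 + 0.069)
= 0.279 / 0.348
As percentage = 80.2


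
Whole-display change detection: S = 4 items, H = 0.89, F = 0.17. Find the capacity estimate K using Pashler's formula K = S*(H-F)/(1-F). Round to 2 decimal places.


K = S * (H - F) / (1 - F)
H - F = 0.72
1 - F = 0.83
K = 4 * 0.72 / 0.83
= 3.47


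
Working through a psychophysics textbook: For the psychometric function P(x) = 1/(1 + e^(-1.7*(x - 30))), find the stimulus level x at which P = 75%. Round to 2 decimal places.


At P = 0.75: 0.75 = 1/(1 + e^(-k*(x-x0)))
Solving: e^(-k*(x-x0)) = 1/3
x = x0 + ln(3)/k
ln(3) = 1.0986
x = 30 + 1.0986/1.7
= 30 + 0.6462
= 30.65


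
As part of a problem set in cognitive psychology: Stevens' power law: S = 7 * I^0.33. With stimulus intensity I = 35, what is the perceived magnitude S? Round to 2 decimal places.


S = 7 * 35^0.33
35^0.33 = 3.2325
S = 7 * 3.2325
= 22.63


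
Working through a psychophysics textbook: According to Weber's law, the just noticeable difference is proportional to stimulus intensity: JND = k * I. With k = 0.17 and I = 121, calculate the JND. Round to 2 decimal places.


JND = k * I
JND = 0.17 * 121
= 20.57


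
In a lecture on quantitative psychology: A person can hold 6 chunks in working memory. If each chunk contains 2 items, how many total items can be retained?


Total items = chunks * items_per_chunk
= 6 * 2
= 12


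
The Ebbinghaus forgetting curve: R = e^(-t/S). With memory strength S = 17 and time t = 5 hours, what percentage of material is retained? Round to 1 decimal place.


R = e^(-t/S)
-t/S = -5/17 = -0.294118
R = e^(-0.294118) = 0.745189
Percentage = 0.745189 * 100
= 74.5


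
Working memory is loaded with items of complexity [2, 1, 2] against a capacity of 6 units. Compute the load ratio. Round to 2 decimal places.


Total complexity = 2 + 1 + 2 = 5
Load = total / capacity = 5 / 6
= 0.83


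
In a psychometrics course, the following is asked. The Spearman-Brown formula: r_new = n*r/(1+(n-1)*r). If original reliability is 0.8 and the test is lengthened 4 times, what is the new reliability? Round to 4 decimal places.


r_new = n*r / (1 + (n-1)*r)
Numerator = 4 * 0.8 = 3.2
Denominator = 1 + 3 * 0.8 = 3.4
r_new = 3.2 / 3.4
= 0.9412


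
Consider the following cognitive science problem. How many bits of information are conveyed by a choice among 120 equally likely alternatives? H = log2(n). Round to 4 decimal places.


H = log2(n)
H = log2(120)
= 6.9069


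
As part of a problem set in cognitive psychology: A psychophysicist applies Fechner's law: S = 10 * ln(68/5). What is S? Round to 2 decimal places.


S = 10 * ln(68/5)
I/I0 = 13.6
ln(13.6) = 2.6101
S = 10 * 2.6101
= 26.10


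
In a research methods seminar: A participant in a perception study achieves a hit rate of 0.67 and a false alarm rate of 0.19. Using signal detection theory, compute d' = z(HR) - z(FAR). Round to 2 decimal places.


d' = z(HR) - z(FAR)
z(0.67) = 0.4399
z(0.19) = -0.8779
d' = 0.4399 - -0.8779
= 1.32


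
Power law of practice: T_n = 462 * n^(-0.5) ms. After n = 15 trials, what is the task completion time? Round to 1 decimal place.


T_n = 462 * 15^(-0.5)
15^(-0.5) = 0.258199
T_n = 462 * 0.258199
= 119.3 ms


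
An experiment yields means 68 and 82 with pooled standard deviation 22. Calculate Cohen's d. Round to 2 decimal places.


Cohen's d = (M1 - M2) / S_pooled
= (68 - 82) / 22
= -14 / 22
= -0.64


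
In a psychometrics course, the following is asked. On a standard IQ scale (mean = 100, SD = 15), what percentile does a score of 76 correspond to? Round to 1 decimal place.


z = (IQ - mean) / SD
z = (76 - 100) / 15 = -1.6
Percentile = Phi(-1.6) * 100
Phi(-1.6) = 0.054799
= 5.5


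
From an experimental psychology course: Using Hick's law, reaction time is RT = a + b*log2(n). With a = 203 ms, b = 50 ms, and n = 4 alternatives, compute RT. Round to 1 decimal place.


RT = 203 + 50 * log2(4)
log2(4) = 2.0
RT = 203 + 50 * 2.0
= 203 + 100.0
= 303.0 ms


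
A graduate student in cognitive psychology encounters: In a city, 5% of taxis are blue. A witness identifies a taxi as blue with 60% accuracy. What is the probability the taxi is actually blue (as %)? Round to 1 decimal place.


P(blue | says blue) = P(says blue | blue)*P(blue) / [P(says blue | blue)*P(blue) + P(says blue | not blue)*P(not blue)]
Numerator = 0.6 * 0.05 = 0.03
False identification = 0.4 * 0.95 = 0.38
P = 0.03 / (0.03 + 0.38)
= 0.03 / 0.41
As percentage = 7.3


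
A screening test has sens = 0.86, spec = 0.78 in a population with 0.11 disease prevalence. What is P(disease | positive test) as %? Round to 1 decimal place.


PPV = (sens * prev) / (sens * prev + (1-spec) * (1-prev))
Numerator = 0.86 * 0.11 = 0.0946
P(positive and no disease) = (1 - spec) * (1 - prev) = (1 - 0.78) * (1 - 0.11) = 0.1958
Denominator = 0.0946 + 0.1958 = 0.2904
PPV = 0.0946 / 0.2904 = 0.325758
As percentage = 32.6


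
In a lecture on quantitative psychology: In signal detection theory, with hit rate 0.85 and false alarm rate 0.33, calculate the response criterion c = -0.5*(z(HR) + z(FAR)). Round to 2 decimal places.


c = -0.5 * (z(HR) + z(FAR))
z(0.85) = 1.0364
z(0.33) = -0.4399
c = -0.5 * (1.0364 + -0.4399)
= -0.5 * 0.5965
= -0.30


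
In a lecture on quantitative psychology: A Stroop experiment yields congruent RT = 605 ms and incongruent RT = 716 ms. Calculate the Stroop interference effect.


Stroop effect = RT(incongruent) - RT(congruent)
= 716 - 605
= 111 ms


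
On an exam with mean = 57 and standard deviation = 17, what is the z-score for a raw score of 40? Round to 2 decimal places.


z = (X - mu) / sigma
= (40 - 57) / 17
= -17 / 17
= -1.00


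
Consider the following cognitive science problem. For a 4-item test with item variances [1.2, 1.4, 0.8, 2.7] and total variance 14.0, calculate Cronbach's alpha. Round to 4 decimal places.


alpha = (k/(k-1)) * (1 - sum(s_i^2)/s_total^2)
sum(item variances) = 6.1
k/(k-1) = 4/3 = 1.333333
1 - 6.1/14.0 = 1 - 0.435714 = 0.564286
alpha = 1.333333 * 0.564286
= 0.7524


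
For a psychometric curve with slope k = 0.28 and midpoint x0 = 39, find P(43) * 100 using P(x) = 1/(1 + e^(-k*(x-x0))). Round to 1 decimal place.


P(x) = 1/(1 + e^(-0.28*(43 - 39)))
Exponent = -0.28 * 4 = -1.12
e^(-1.12) = 0.32628
P = 1/(1 + 0.32628) = 0.753989
Percentage = 75.4


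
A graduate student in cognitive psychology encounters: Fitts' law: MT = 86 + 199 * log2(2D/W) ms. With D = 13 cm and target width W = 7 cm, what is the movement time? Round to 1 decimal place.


MT = 86 + 199 * log2(2*13/7)
2D/W = 3.714286
log2(3.714286) = 1.8931
MT = 86 + 199 * 1.8931
= 462.7 ms


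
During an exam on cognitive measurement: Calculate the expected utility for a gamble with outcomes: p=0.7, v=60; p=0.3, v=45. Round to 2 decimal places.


EU = sum(p_i * v_i)
0.7 * 60 = 42.0
0.3 * 45 = 13.5
EU = 42.0 + 13.5
= 55.50


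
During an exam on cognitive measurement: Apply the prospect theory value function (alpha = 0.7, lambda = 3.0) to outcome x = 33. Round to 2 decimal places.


Since x = 33 >= 0, use v(x) = x^0.7
33^0.7 = 11.5601
v(33) = 11.56


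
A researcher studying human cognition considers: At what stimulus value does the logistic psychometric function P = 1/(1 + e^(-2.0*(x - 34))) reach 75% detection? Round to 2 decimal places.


At P = 0.75: 0.75 = 1/(1 + e^(-k*(x-x0)))
Solving: e^(-k*(x-x0)) = 1/3
x = x0 + ln(3)/k
ln(3) = 1.0986
x = 34 + 1.0986/2.0
= 34 + 0.5493
= 34.55


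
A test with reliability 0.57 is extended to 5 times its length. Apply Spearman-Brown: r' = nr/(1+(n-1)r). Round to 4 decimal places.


r_new = n*r / (1 + (n-1)*r)
Numerator = 5 * 0.57 = 2.85
Denominator = 1 + 4 * 0.57 = 3.28
r_new = 2.85 / 3.28
= 0.8689


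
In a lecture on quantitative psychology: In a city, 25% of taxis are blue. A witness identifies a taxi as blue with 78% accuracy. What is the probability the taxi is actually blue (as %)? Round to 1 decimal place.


P(blue | says blue) = P(says blue | blue)*P(blue) / [P(says blue | blue)*P(blue) + P(says blue | not blue)*P(not blue)]
Numerator = 0.78 * 0.25 = 0.195
False identification = 0.22 * 0.75 = 0.165
P = 0.195 / (0.195 + 0.165)
= 0.195 / 0.36
As percentage = 54.2


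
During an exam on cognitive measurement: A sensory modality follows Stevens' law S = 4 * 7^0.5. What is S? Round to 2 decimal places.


S = 4 * 7^0.5
7^0.5 = 2.6458
S = 4 * 2.6458
= 10.58


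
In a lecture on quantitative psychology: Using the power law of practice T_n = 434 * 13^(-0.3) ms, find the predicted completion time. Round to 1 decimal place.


T_n = 434 * 13^(-0.3)
13^(-0.3) = 0.463252
T_n = 434 * 0.463252
= 201.1 ms


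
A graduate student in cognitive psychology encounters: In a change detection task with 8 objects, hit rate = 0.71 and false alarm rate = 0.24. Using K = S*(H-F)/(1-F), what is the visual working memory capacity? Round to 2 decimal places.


K = S * (H - F) / (1 - F)
H - F = 0.47
1 - F = 0.76
K = 8 * 0.47 / 0.76
= 4.95


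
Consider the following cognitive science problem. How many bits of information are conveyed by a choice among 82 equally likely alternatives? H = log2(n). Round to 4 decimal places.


H = log2(n)
H = log2(82)
= 6.3576


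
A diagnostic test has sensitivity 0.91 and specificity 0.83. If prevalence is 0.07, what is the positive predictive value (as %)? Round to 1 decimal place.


PPV = (sens * prev) / (sens * prev + (1-spec) * (1-prev))
Numerator = 0.91 * 0.07 = 0.0637
P(positive and no disease) = (1 - spec) * (1 - prev) = (1 - 0.83) * (1 - 0.07) = 0.1581
Denominator = 0.0637 + 0.1581 = 0.2218
PPV = 0.0637 / 0.2218 = 0.287196
As percentage = 28.7


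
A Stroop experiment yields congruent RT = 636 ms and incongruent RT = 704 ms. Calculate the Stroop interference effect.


Stroop effect = RT(incongruent) - RT(congruent)
= 704 - 636
= 68 ms


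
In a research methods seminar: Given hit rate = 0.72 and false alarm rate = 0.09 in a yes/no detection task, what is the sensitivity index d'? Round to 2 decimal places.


d' = z(HR) - z(FAR)
z(0.72) = 0.5828
z(0.09) = -1.3408
d' = 0.5828 - -1.3408
= 1.92


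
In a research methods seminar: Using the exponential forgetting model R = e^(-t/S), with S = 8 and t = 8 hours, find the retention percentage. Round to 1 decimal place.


R = e^(-t/S)
-t/S = -8/8 = -1.0
R = e^(-1.0) = 0.367879
Percentage = 0.367879 * 100
= 36.8


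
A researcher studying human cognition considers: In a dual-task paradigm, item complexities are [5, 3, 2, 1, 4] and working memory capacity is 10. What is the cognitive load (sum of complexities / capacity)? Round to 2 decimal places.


Total complexity = 5 + 3 + 2 + 1 + 4 = 15
Load = total / capacity = 15 / 10
= 1.50


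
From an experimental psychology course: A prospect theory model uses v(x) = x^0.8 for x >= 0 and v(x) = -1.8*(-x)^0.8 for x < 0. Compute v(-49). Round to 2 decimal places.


Since x = -49 < 0, use v(x) = -lambda*(-x)^alpha
(-x) = 49
49^0.8 = 22.4987
v(-49) = -1.8 * 22.4987
= -40.50


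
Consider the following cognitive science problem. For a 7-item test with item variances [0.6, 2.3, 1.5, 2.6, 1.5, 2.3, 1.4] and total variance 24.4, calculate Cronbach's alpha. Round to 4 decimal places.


alpha = (k/(k-1)) * (1 - sum(s_i^2)/s_total^2)
sum(item variances) = 12.2
k/(k-1) = 7/6 = 1.166667
1 - 12.2/24.4 = 1 - 0.5 = 0.5
alpha = 1.166667 * 0.5
= 0.5833


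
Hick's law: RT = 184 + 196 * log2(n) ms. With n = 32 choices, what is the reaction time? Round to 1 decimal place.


RT = 184 + 196 * log2(32)
log2(32) = 5.0
RT = 184 + 196 * 5.0
= 184 + 980.0
= 1164.0 ms


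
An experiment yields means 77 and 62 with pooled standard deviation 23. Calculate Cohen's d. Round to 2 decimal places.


Cohen's d = (M1 - M2) / S_pooled
= (77 - 62) / 23
= 15 / 23
= 0.65


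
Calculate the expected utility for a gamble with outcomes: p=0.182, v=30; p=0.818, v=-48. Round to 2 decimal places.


EU = sum(p_i * v_i)
0.182 * 30 = 5.46
0.818 * -48 = -39.264
EU = 5.46 + -39.264
= -33.80


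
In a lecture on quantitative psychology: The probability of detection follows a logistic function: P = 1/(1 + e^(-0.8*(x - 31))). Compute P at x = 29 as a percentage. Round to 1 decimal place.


P(x) = 1/(1 + e^(-0.8*(29 - 31)))
Exponent = -0.8 * -2 = 1.6
e^(1.6) = 4.953032
P = 1/(1 + 4.953032) = 0.167982
Percentage = 16.8


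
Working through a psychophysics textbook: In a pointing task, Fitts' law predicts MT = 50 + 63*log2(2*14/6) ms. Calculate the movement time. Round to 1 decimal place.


MT = 50 + 63 * log2(2*14/6)
2D/W = 4.666667
log2(4.666667) = 2.2224
MT = 50 + 63 * 2.2224
= 190.0 ms


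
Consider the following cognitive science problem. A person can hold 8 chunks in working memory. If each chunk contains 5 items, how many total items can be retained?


Total items = chunks * items_per_chunk
= 8 * 5
= 40


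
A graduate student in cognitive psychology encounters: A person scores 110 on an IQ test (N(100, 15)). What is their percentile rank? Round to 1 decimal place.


z = (IQ - mean) / SD
z = (110 - 100) / 15 = 0.6667
Percentile = Phi(0.6667) * 100
Phi(0.6667) = 0.747518
= 74.8


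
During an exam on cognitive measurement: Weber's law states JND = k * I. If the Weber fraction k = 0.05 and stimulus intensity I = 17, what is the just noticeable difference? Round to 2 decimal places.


JND = k * I
JND = 0.05 * 17
= 0.85


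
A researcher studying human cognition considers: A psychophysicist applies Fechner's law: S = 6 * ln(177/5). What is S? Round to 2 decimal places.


S = 6 * ln(177/5)
I/I0 = 35.4
ln(35.4) = 3.5667
S = 6 * 3.5667
= 21.40


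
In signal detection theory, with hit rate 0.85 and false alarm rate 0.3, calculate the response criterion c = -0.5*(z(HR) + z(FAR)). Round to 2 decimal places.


c = -0.5 * (z(HR) + z(FAR))
z(0.85) = 1.0364
z(0.3) = -0.5244
c = -0.5 * (1.0364 + -0.5244)
= -0.5 * 0.512
= -0.26


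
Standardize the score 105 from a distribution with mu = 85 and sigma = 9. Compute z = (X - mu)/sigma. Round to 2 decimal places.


z = (X - mu) / sigma
= (105 - 85) / 9
= 20 / 9
= 2.22


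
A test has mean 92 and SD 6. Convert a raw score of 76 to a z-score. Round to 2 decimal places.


z = (X - mu) / sigma
= (76 - 92) / 6
= -16 / 6
= -2.67


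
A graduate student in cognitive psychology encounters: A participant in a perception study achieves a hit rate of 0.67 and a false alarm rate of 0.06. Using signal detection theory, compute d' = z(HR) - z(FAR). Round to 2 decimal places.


d' = z(HR) - z(FAR)
z(0.67) = 0.4399
z(0.06) = -1.5548
d' = 0.4399 - -1.5548
= 1.99


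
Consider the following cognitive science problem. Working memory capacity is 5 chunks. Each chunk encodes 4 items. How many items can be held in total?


Total items = chunks * items_per_chunk
= 5 * 4
= 20


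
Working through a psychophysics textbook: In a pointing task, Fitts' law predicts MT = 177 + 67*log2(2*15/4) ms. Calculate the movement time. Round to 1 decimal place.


MT = 177 + 67 * log2(2*15/4)
2D/W = 7.5
log2(7.5) = 2.9069
MT = 177 + 67 * 2.9069
= 371.8 ms


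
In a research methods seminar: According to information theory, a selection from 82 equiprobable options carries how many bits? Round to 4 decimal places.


H = log2(n)
H = log2(82)
= 6.3576


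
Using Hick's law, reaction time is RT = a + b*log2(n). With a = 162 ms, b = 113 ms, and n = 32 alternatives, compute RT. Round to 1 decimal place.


RT = 162 + 113 * log2(32)
log2(32) = 5.0
RT = 162 + 113 * 5.0
= 162 + 565.0
= 727.0 ms


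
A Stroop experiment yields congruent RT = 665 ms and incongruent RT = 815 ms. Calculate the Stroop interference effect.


Stroop effect = RT(incongruent) - RT(congruent)
= 815 - 665
= 150 ms


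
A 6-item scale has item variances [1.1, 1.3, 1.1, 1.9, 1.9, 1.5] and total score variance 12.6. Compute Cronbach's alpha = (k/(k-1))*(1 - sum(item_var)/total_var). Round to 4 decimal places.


alpha = (k/(k-1)) * (1 - sum(s_i^2)/s_total^2)
sum(item variances) = 8.8
k/(k-1) = 6/5 = 1.2
1 - 8.8/12.6 = 1 - 0.698413 = 0.301587
alpha = 1.2 * 0.301587
= 0.3619


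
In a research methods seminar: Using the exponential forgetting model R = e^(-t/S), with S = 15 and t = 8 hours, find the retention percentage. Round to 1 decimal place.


R = e^(-t/S)
-t/S = -8/15 = -0.533333
R = e^(-0.533333) = 0.586646
Percentage = 0.586646 * 100
= 58.7


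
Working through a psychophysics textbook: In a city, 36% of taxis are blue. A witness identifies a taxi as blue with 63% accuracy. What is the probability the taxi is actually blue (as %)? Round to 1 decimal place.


P(blue | says blue) = P(says blue | blue)*P(blue) / [P(says blue | blue)*P(blue) + P(says blue | not blue)*P(not blue)]
Numerator = 0.63 * 0.36 = 0.2268
False identification = 0.37 * 0.64 = 0.2368
P = 0.2268 / (0.2268 + 0.2368)
= 0.2268 / 0.4636
As percentage = 48.9


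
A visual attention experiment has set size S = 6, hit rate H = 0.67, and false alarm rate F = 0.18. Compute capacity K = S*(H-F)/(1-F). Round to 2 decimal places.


K = S * (H - F) / (1 - F)
H - F = 0.49
1 - F = 0.82
K = 6 * 0.49 / 0.82
= 3.59


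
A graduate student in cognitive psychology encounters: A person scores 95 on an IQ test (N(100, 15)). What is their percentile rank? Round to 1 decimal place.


z = (IQ - mean) / SD
z = (95 - 100) / 15 = -0.3333
Percentile = Phi(-0.3333) * 100
Phi(-0.3333) = 0.369454
= 36.9


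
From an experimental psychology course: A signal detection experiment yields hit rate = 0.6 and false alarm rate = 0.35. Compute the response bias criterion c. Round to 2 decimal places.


c = -0.5 * (z(HR) + z(FAR))
z(0.6) = 0.2533
z(0.35) = -0.3853
c = -0.5 * (0.2533 + -0.3853)
= -0.5 * -0.132
= 0.07


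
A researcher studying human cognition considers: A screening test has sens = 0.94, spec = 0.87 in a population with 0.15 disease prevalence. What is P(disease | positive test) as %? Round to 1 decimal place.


PPV = (sens * prev) / (sens * prev + (1-spec) * (1-prev))
Numerator = 0.94 * 0.15 = 0.141
P(positive and no disease) = (1 - spec) * (1 - prev) = (1 - 0.87) * (1 - 0.15) = 0.1105
Denominator = 0.141 + 0.1105 = 0.2515
PPV = 0.141 / 0.2515 = 0.560636
As percentage = 56.1


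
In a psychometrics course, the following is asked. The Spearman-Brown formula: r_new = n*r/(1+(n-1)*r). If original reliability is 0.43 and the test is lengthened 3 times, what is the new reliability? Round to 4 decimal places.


r_new = n*r / (1 + (n-1)*r)
Numerator = 3 * 0.43 = 1.29
Denominator = 1 + 2 * 0.43 = 1.86
r_new = 1.29 / 1.86
= 0.6935


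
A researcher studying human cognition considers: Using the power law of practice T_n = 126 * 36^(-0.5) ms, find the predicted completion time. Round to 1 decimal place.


T_n = 126 * 36^(-0.5)
36^(-0.5) = 0.166667
T_n = 126 * 0.166667
= 21.0 ms


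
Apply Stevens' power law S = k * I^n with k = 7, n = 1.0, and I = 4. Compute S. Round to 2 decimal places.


S = 7 * 4^1.0
4^1.0 = 4.0
S = 7 * 4.0
= 28.00
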